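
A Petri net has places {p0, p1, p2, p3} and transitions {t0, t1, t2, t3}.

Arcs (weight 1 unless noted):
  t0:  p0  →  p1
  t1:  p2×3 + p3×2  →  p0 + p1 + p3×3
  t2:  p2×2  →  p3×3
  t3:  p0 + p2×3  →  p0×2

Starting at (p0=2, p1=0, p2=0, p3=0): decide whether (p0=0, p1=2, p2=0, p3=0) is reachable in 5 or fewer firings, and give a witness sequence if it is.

step 1: fire t0:  (p0=2, p1=0, p2=0, p3=0) → (p0=1, p1=1, p2=0, p3=0)
step 2: fire t0:  (p0=1, p1=1, p2=0, p3=0) → (p0=0, p1=2, p2=0, p3=0)

YES — reachable via ⟨t0, t0⟩ (2 firings)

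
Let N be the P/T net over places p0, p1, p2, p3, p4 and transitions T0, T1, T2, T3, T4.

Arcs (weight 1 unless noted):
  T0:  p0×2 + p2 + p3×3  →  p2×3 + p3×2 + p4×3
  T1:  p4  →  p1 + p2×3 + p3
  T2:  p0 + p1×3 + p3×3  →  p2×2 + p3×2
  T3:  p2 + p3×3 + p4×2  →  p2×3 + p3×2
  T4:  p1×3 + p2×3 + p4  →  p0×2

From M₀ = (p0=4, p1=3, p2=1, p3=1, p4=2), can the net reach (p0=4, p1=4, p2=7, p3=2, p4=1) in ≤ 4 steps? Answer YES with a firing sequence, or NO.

NO — not reachable within 4 firings

depth 0: 1 marking
depth 1: 2 markings reached so far
depth 2: 4 markings reached so far
depth 3: 6 markings reached so far
depth 4: 8 markings reached so far
target is not among the 8 markings reachable within 4 steps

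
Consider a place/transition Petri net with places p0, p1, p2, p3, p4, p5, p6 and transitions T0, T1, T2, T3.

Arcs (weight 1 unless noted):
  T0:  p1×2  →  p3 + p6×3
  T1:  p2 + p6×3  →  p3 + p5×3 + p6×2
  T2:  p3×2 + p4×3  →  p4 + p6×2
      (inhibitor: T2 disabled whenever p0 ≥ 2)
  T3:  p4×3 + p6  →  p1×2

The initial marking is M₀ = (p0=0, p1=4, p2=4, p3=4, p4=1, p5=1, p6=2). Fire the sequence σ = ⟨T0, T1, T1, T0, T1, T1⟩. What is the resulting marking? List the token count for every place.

(p0=0, p1=0, p2=0, p3=10, p4=1, p5=13, p6=4)

step 1: fire T0:  (p0=0, p1=4, p2=4, p3=4, p4=1, p5=1, p6=2) → (p0=0, p1=2, p2=4, p3=5, p4=1, p5=1, p6=5)
step 2: fire T1:  (p0=0, p1=2, p2=4, p3=5, p4=1, p5=1, p6=5) → (p0=0, p1=2, p2=3, p3=6, p4=1, p5=4, p6=4)
step 3: fire T1:  (p0=0, p1=2, p2=3, p3=6, p4=1, p5=4, p6=4) → (p0=0, p1=2, p2=2, p3=7, p4=1, p5=7, p6=3)
step 4: fire T0:  (p0=0, p1=2, p2=2, p3=7, p4=1, p5=7, p6=3) → (p0=0, p1=0, p2=2, p3=8, p4=1, p5=7, p6=6)
step 5: fire T1:  (p0=0, p1=0, p2=2, p3=8, p4=1, p5=7, p6=6) → (p0=0, p1=0, p2=1, p3=9, p4=1, p5=10, p6=5)
step 6: fire T1:  (p0=0, p1=0, p2=1, p3=9, p4=1, p5=10, p6=5) → (p0=0, p1=0, p2=0, p3=10, p4=1, p5=13, p6=4)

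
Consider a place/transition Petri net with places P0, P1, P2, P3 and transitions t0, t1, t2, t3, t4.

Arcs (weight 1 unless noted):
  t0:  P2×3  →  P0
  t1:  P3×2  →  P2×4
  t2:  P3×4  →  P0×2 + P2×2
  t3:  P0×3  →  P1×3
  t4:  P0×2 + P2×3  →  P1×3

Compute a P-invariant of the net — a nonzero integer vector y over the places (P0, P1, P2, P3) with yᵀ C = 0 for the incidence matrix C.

y = (P0:3, P1:3, P2:1, P3:2)

Incidence matrix C (rows=places, cols=transitions):
       t0   t1   t2   t3   t4
   P0   1    0    2   -3   -2
   P1   0    0    0    3    3
   P2  -3    4    2    0   -3
   P3   0   -2   -4    0    0

Candidate y = [3, 3, 1, 2]; check y·C column-wise:
  col t0: 3·1 + 3·0 + 1·-3 + 2·0 = 0
  col t1: 3·0 + 3·0 + 1·4 + 2·-2 = 0
  col t2: 3·2 + 3·0 + 1·2 + 2·-4 = 0
  col t3: 3·-3 + 3·3 + 1·0 + 2·0 = 0
  col t4: 3·-2 + 3·3 + 1·-3 + 2·0 = 0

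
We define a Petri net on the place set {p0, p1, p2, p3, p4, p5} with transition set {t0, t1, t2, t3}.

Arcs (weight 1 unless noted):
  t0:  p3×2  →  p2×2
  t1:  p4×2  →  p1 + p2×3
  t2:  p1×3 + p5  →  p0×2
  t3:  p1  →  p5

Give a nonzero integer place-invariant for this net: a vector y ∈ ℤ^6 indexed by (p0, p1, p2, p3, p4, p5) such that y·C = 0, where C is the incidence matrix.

y = (p0:0, p1:0, p2:2, p3:2, p4:3, p5:0)

Incidence matrix C (rows=places, cols=transitions):
       t0   t1   t2   t3
   p0   0    0    2    0
   p1   0    1   -3   -1
   p2   2    3    0    0
   p3  -2    0    0    0
   p4   0   -2    0    0
   p5   0    0   -1    1

Candidate y = [0, 0, 2, 2, 3, 0]; check y·C column-wise:
  col t0: 2·2 + 2·-2 + 3·0 = 0
  col t1: 0·1 + 2·3 + 2·0 + 3·-2 = 0
  col t2: 0·2 + 0·-3 + 2·0 + 2·0 + 3·0 + 0·-1 = 0
  col t3: 0·-1 + 2·0 + 2·0 + 3·0 + 0·1 = 0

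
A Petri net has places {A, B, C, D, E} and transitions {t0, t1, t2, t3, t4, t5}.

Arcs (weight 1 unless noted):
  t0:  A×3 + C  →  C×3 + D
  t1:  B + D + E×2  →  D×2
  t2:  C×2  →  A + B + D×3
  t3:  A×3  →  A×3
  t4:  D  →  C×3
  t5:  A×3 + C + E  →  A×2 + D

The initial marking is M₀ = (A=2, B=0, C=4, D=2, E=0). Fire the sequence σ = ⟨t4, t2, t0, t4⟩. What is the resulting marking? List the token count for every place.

(A=0, B=1, C=10, D=4, E=0)

step 1: fire t4:  (A=2, B=0, C=4, D=2, E=0) → (A=2, B=0, C=7, D=1, E=0)
step 2: fire t2:  (A=2, B=0, C=7, D=1, E=0) → (A=3, B=1, C=5, D=4, E=0)
step 3: fire t0:  (A=3, B=1, C=5, D=4, E=0) → (A=0, B=1, C=7, D=5, E=0)
step 4: fire t4:  (A=0, B=1, C=7, D=5, E=0) → (A=0, B=1, C=10, D=4, E=0)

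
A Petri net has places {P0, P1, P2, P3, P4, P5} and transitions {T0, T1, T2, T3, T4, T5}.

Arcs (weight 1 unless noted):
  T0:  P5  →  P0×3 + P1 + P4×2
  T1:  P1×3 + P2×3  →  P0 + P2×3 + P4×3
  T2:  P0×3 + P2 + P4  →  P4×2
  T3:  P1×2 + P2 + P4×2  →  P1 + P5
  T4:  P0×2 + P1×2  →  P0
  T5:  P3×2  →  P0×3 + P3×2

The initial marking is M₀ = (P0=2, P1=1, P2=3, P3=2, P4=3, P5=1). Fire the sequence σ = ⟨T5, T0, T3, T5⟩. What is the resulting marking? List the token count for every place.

step 1: fire T5:  (P0=2, P1=1, P2=3, P3=2, P4=3, P5=1) → (P0=5, P1=1, P2=3, P3=2, P4=3, P5=1)
step 2: fire T0:  (P0=5, P1=1, P2=3, P3=2, P4=3, P5=1) → (P0=8, P1=2, P2=3, P3=2, P4=5, P5=0)
step 3: fire T3:  (P0=8, P1=2, P2=3, P3=2, P4=5, P5=0) → (P0=8, P1=1, P2=2, P3=2, P4=3, P5=1)
step 4: fire T5:  (P0=8, P1=1, P2=2, P3=2, P4=3, P5=1) → (P0=11, P1=1, P2=2, P3=2, P4=3, P5=1)

(P0=11, P1=1, P2=2, P3=2, P4=3, P5=1)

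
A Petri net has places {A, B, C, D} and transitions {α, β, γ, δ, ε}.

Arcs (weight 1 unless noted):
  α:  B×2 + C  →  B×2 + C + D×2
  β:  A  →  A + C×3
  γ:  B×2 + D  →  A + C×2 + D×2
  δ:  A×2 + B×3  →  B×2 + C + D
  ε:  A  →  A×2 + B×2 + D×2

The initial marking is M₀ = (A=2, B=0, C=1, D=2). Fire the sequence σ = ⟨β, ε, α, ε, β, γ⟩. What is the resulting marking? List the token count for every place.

(A=5, B=2, C=9, D=9)

step 1: fire β:  (A=2, B=0, C=1, D=2) → (A=2, B=0, C=4, D=2)
step 2: fire ε:  (A=2, B=0, C=4, D=2) → (A=3, B=2, C=4, D=4)
step 3: fire α:  (A=3, B=2, C=4, D=4) → (A=3, B=2, C=4, D=6)
step 4: fire ε:  (A=3, B=2, C=4, D=6) → (A=4, B=4, C=4, D=8)
step 5: fire β:  (A=4, B=4, C=4, D=8) → (A=4, B=4, C=7, D=8)
step 6: fire γ:  (A=4, B=4, C=7, D=8) → (A=5, B=2, C=9, D=9)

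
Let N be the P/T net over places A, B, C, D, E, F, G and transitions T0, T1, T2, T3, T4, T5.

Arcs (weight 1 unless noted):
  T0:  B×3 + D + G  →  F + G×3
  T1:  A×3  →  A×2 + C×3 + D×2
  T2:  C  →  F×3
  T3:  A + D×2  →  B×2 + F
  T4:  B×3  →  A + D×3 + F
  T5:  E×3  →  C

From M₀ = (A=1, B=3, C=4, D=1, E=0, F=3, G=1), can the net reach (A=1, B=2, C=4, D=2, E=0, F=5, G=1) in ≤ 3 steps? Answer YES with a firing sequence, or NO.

YES — reachable via ⟨T4, T3⟩ (2 firings)

step 1: fire T4:  (A=1, B=3, C=4, D=1, E=0, F=3, G=1) → (A=2, B=0, C=4, D=4, E=0, F=4, G=1)
step 2: fire T3:  (A=2, B=0, C=4, D=4, E=0, F=4, G=1) → (A=1, B=2, C=4, D=2, E=0, F=5, G=1)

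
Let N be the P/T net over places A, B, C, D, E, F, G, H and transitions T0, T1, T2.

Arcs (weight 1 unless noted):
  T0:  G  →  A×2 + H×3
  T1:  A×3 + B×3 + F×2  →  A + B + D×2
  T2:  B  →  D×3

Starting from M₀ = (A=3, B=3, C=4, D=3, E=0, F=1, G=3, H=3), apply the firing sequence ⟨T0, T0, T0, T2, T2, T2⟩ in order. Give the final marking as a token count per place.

step 1: fire T0:  (A=3, B=3, C=4, D=3, E=0, F=1, G=3, H=3) → (A=5, B=3, C=4, D=3, E=0, F=1, G=2, H=6)
step 2: fire T0:  (A=5, B=3, C=4, D=3, E=0, F=1, G=2, H=6) → (A=7, B=3, C=4, D=3, E=0, F=1, G=1, H=9)
step 3: fire T0:  (A=7, B=3, C=4, D=3, E=0, F=1, G=1, H=9) → (A=9, B=3, C=4, D=3, E=0, F=1, G=0, H=12)
step 4: fire T2:  (A=9, B=3, C=4, D=3, E=0, F=1, G=0, H=12) → (A=9, B=2, C=4, D=6, E=0, F=1, G=0, H=12)
step 5: fire T2:  (A=9, B=2, C=4, D=6, E=0, F=1, G=0, H=12) → (A=9, B=1, C=4, D=9, E=0, F=1, G=0, H=12)
step 6: fire T2:  (A=9, B=1, C=4, D=9, E=0, F=1, G=0, H=12) → (A=9, B=0, C=4, D=12, E=0, F=1, G=0, H=12)

(A=9, B=0, C=4, D=12, E=0, F=1, G=0, H=12)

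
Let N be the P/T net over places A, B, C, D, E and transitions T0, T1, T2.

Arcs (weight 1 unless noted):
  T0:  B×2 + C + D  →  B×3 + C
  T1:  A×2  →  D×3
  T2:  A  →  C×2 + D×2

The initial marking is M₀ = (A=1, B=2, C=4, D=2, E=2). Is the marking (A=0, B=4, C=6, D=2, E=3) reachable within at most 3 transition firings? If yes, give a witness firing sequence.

NO — not reachable within 3 firings

depth 0: 1 marking
depth 1: 3 markings reached so far
depth 2: 5 markings reached so far
depth 3: 6 markings reached so far
target is not among the 6 markings reachable within 3 steps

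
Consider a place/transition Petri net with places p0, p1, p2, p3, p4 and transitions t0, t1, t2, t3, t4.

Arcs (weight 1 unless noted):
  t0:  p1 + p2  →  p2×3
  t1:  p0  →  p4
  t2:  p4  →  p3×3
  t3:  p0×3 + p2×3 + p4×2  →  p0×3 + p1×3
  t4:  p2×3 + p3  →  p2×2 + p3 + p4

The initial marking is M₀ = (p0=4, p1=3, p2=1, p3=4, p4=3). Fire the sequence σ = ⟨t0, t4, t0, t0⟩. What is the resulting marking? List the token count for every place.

step 1: fire t0:  (p0=4, p1=3, p2=1, p3=4, p4=3) → (p0=4, p1=2, p2=3, p3=4, p4=3)
step 2: fire t4:  (p0=4, p1=2, p2=3, p3=4, p4=3) → (p0=4, p1=2, p2=2, p3=4, p4=4)
step 3: fire t0:  (p0=4, p1=2, p2=2, p3=4, p4=4) → (p0=4, p1=1, p2=4, p3=4, p4=4)
step 4: fire t0:  (p0=4, p1=1, p2=4, p3=4, p4=4) → (p0=4, p1=0, p2=6, p3=4, p4=4)

(p0=4, p1=0, p2=6, p3=4, p4=4)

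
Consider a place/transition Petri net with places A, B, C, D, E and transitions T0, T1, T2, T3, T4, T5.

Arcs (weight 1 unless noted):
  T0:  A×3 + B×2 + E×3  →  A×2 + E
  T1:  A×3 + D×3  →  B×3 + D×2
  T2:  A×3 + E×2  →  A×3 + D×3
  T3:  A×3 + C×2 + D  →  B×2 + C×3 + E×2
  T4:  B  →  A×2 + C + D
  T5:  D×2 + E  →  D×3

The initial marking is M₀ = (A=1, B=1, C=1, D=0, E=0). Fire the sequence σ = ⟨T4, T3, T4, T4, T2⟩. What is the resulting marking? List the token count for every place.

(A=4, B=0, C=5, D=5, E=0)

step 1: fire T4:  (A=1, B=1, C=1, D=0, E=0) → (A=3, B=0, C=2, D=1, E=0)
step 2: fire T3:  (A=3, B=0, C=2, D=1, E=0) → (A=0, B=2, C=3, D=0, E=2)
step 3: fire T4:  (A=0, B=2, C=3, D=0, E=2) → (A=2, B=1, C=4, D=1, E=2)
step 4: fire T4:  (A=2, B=1, C=4, D=1, E=2) → (A=4, B=0, C=5, D=2, E=2)
step 5: fire T2:  (A=4, B=0, C=5, D=2, E=2) → (A=4, B=0, C=5, D=5, E=0)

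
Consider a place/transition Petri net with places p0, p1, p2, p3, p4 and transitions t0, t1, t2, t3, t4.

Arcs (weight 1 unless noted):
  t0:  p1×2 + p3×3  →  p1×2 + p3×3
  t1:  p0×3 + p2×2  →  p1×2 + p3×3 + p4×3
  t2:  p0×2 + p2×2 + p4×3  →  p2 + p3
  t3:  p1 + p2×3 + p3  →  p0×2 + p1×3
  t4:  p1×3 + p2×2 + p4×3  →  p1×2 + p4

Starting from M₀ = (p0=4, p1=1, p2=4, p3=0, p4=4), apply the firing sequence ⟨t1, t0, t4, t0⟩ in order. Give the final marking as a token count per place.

(p0=1, p1=2, p2=0, p3=3, p4=5)

step 1: fire t1:  (p0=4, p1=1, p2=4, p3=0, p4=4) → (p0=1, p1=3, p2=2, p3=3, p4=7)
step 2: fire t0:  (p0=1, p1=3, p2=2, p3=3, p4=7) → (p0=1, p1=3, p2=2, p3=3, p4=7)
step 3: fire t4:  (p0=1, p1=3, p2=2, p3=3, p4=7) → (p0=1, p1=2, p2=0, p3=3, p4=5)
step 4: fire t0:  (p0=1, p1=2, p2=0, p3=3, p4=5) → (p0=1, p1=2, p2=0, p3=3, p4=5)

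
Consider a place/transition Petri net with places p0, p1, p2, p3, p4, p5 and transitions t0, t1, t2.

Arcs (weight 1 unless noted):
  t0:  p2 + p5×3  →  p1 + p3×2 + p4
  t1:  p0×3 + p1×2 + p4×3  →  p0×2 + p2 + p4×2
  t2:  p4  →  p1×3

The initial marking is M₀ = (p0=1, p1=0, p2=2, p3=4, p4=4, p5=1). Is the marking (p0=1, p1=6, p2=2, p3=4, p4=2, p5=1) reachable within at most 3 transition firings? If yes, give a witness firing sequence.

step 1: fire t2:  (p0=1, p1=0, p2=2, p3=4, p4=4, p5=1) → (p0=1, p1=3, p2=2, p3=4, p4=3, p5=1)
step 2: fire t2:  (p0=1, p1=3, p2=2, p3=4, p4=3, p5=1) → (p0=1, p1=6, p2=2, p3=4, p4=2, p5=1)

YES — reachable via ⟨t2, t2⟩ (2 firings)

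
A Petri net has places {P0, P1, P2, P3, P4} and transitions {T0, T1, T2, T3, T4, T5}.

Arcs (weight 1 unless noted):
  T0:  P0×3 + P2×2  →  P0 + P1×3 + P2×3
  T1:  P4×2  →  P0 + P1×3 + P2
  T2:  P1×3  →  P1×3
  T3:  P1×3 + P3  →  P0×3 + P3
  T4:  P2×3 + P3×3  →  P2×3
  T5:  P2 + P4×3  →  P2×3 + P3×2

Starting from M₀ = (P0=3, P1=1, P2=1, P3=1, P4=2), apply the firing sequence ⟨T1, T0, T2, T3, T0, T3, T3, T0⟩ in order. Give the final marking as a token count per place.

(P0=7, P1=4, P2=5, P3=1, P4=0)

step 1: fire T1:  (P0=3, P1=1, P2=1, P3=1, P4=2) → (P0=4, P1=4, P2=2, P3=1, P4=0)
step 2: fire T0:  (P0=4, P1=4, P2=2, P3=1, P4=0) → (P0=2, P1=7, P2=3, P3=1, P4=0)
step 3: fire T2:  (P0=2, P1=7, P2=3, P3=1, P4=0) → (P0=2, P1=7, P2=3, P3=1, P4=0)
step 4: fire T3:  (P0=2, P1=7, P2=3, P3=1, P4=0) → (P0=5, P1=4, P2=3, P3=1, P4=0)
step 5: fire T0:  (P0=5, P1=4, P2=3, P3=1, P4=0) → (P0=3, P1=7, P2=4, P3=1, P4=0)
step 6: fire T3:  (P0=3, P1=7, P2=4, P3=1, P4=0) → (P0=6, P1=4, P2=4, P3=1, P4=0)
step 7: fire T3:  (P0=6, P1=4, P2=4, P3=1, P4=0) → (P0=9, P1=1, P2=4, P3=1, P4=0)
step 8: fire T0:  (P0=9, P1=1, P2=4, P3=1, P4=0) → (P0=7, P1=4, P2=5, P3=1, P4=0)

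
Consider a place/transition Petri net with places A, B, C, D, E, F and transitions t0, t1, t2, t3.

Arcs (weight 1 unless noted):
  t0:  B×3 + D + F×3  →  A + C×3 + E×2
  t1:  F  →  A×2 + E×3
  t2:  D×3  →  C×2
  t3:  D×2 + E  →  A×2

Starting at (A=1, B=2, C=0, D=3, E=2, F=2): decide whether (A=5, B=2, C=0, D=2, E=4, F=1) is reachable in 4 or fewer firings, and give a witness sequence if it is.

depth 0: 1 marking
depth 1: 4 markings reached so far
depth 2: 7 markings reached so far
depth 3: 9 markings reached so far
depth 4: 9 markings reached so far
(frontier empty at depth 4; search complete)
target is not among the 9 markings reachable within 4 steps

NO — not reachable within 4 firings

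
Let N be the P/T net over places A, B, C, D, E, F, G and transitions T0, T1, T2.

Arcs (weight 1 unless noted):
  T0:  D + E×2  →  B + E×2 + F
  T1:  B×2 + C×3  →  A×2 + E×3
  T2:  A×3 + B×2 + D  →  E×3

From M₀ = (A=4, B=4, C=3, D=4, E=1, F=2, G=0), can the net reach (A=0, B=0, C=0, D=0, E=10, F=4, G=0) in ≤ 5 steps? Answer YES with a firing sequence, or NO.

YES — reachable via ⟨T1, T0, T0, T2, T2⟩ (5 firings)

step 1: fire T1:  (A=4, B=4, C=3, D=4, E=1, F=2, G=0) → (A=6, B=2, C=0, D=4, E=4, F=2, G=0)
step 2: fire T0:  (A=6, B=2, C=0, D=4, E=4, F=2, G=0) → (A=6, B=3, C=0, D=3, E=4, F=3, G=0)
step 3: fire T0:  (A=6, B=3, C=0, D=3, E=4, F=3, G=0) → (A=6, B=4, C=0, D=2, E=4, F=4, G=0)
step 4: fire T2:  (A=6, B=4, C=0, D=2, E=4, F=4, G=0) → (A=3, B=2, C=0, D=1, E=7, F=4, G=0)
step 5: fire T2:  (A=3, B=2, C=0, D=1, E=7, F=4, G=0) → (A=0, B=0, C=0, D=0, E=10, F=4, G=0)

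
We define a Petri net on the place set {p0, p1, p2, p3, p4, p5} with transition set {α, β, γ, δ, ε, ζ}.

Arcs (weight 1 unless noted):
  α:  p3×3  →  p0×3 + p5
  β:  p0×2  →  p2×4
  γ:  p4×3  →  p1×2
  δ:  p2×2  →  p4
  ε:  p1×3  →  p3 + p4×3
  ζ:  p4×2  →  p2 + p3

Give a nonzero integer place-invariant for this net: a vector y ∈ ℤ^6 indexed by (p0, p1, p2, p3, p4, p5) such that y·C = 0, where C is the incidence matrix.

y = (p0:2, p1:3, p2:1, p3:3, p4:2, p5:3)

Incidence matrix C (rows=places, cols=transitions):
        α    β    γ    δ    ε    ζ
   p0   3   -2    0    0    0    0
   p1   0    0    2    0   -3    0
   p2   0    4    0   -2    0    1
   p3  -3    0    0    0    1    1
   p4   0    0   -3    1    3   -2
   p5   1    0    0    0    0    0

Candidate y = [2, 3, 1, 3, 2, 3]; check y·C column-wise:
  col α: 2·3 + 3·0 + 1·0 + 3·-3 + 2·0 + 3·1 = 0
  col β: 2·-2 + 3·0 + 1·4 + 3·0 + 2·0 + 3·0 = 0
  col γ: 2·0 + 3·2 + 1·0 + 3·0 + 2·-3 + 3·0 = 0
  col δ: 2·0 + 3·0 + 1·-2 + 3·0 + 2·1 + 3·0 = 0
  col ε: 2·0 + 3·-3 + 1·0 + 3·1 + 2·3 + 3·0 = 0
  col ζ: 2·0 + 3·0 + 1·1 + 3·1 + 2·-2 + 3·0 = 0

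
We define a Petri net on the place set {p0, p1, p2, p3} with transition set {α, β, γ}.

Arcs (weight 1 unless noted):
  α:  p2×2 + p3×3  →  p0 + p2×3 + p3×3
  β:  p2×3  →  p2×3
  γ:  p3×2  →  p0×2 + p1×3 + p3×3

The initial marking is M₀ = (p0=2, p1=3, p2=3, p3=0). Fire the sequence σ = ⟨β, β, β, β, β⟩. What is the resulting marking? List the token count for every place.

(p0=2, p1=3, p2=3, p3=0)

step 1: fire β:  (p0=2, p1=3, p2=3, p3=0) → (p0=2, p1=3, p2=3, p3=0)
step 2: fire β:  (p0=2, p1=3, p2=3, p3=0) → (p0=2, p1=3, p2=3, p3=0)
step 3: fire β:  (p0=2, p1=3, p2=3, p3=0) → (p0=2, p1=3, p2=3, p3=0)
step 4: fire β:  (p0=2, p1=3, p2=3, p3=0) → (p0=2, p1=3, p2=3, p3=0)
step 5: fire β:  (p0=2, p1=3, p2=3, p3=0) → (p0=2, p1=3, p2=3, p3=0)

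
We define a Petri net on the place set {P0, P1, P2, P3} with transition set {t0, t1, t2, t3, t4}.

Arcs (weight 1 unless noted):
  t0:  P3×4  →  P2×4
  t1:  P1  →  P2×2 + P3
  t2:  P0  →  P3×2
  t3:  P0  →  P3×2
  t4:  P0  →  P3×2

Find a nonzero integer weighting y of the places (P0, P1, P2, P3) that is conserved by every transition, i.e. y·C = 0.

y = (P0:2, P1:3, P2:1, P3:1)

Incidence matrix C (rows=places, cols=transitions):
       t0   t1   t2   t3   t4
   P0   0    0   -1   -1   -1
   P1   0   -1    0    0    0
   P2   4    2    0    0    0
   P3  -4    1    2    2    2

Candidate y = [2, 3, 1, 1]; check y·C column-wise:
  col t0: 2·0 + 3·0 + 1·4 + 1·-4 = 0
  col t1: 2·0 + 3·-1 + 1·2 + 1·1 = 0
  col t2: 2·-1 + 3·0 + 1·0 + 1·2 = 0
  col t3: 2·-1 + 3·0 + 1·0 + 1·2 = 0
  col t4: 2·-1 + 3·0 + 1·0 + 1·2 = 0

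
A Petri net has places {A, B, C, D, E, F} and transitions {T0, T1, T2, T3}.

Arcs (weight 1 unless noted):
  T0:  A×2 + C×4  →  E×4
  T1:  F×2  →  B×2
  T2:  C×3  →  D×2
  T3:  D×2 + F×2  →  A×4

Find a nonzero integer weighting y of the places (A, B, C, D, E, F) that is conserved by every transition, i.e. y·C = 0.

y = (A:6, B:0, C:8, D:12, E:11, F:0)

Incidence matrix C (rows=places, cols=transitions):
       T0   T1   T2   T3
    A  -2    0    0    4
    B   0    2    0    0
    C  -4    0   -3    0
    D   0    0    2   -2
    E   4    0    0    0
    F   0   -2    0   -2

Candidate y = [6, 0, 8, 12, 11, 0]; check y·C column-wise:
  col T0: 6·-2 + 8·-4 + 12·0 + 11·4 = 0
  col T1: 6·0 + 0·2 + 8·0 + 12·0 + 11·0 + 0·-2 = 0
  col T2: 6·0 + 8·-3 + 12·2 + 11·0 = 0
  col T3: 6·4 + 8·0 + 12·-2 + 11·0 + 0·-2 = 0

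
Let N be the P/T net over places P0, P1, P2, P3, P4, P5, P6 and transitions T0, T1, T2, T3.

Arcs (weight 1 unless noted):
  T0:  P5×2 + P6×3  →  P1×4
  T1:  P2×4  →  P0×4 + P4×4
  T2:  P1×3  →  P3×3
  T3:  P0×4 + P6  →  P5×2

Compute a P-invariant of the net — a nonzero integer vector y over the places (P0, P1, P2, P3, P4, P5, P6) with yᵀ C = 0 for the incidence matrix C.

y = (P0:0, P1:0, P2:1, P3:0, P4:1, P5:0, P6:0)

Incidence matrix C (rows=places, cols=transitions):
       T0   T1   T2   T3
   P0   0    4    0   -4
   P1   4    0   -3    0
   P2   0   -4    0    0
   P3   0    0    3    0
   P4   0    4    0    0
   P5  -2    0    0    2
   P6  -3    0    0   -1

Candidate y = [0, 0, 1, 0, 1, 0, 0]; check y·C column-wise:
  col T0: 0·4 + 1·0 + 1·0 + 0·-2 + 0·-3 = 0
  col T1: 0·4 + 1·-4 + 1·4 = 0
  col T2: 0·-3 + 1·0 + 0·3 + 1·0 = 0
  col T3: 0·-4 + 1·0 + 1·0 + 0·2 + 0·-1 = 0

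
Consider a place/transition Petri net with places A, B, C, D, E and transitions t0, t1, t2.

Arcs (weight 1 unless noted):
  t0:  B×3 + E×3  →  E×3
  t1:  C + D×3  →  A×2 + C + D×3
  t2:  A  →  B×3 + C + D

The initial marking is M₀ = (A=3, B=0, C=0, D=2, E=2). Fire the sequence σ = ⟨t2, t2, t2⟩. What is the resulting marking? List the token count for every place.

(A=0, B=9, C=3, D=5, E=2)

step 1: fire t2:  (A=3, B=0, C=0, D=2, E=2) → (A=2, B=3, C=1, D=3, E=2)
step 2: fire t2:  (A=2, B=3, C=1, D=3, E=2) → (A=1, B=6, C=2, D=4, E=2)
step 3: fire t2:  (A=1, B=6, C=2, D=4, E=2) → (A=0, B=9, C=3, D=5, E=2)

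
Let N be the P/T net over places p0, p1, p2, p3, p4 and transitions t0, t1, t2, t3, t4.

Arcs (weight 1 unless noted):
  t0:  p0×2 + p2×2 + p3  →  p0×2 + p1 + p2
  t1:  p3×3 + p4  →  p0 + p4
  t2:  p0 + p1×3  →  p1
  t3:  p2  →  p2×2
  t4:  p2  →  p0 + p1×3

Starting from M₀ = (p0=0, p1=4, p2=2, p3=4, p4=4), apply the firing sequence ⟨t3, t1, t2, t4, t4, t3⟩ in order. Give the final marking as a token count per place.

step 1: fire t3:  (p0=0, p1=4, p2=2, p3=4, p4=4) → (p0=0, p1=4, p2=3, p3=4, p4=4)
step 2: fire t1:  (p0=0, p1=4, p2=3, p3=4, p4=4) → (p0=1, p1=4, p2=3, p3=1, p4=4)
step 3: fire t2:  (p0=1, p1=4, p2=3, p3=1, p4=4) → (p0=0, p1=2, p2=3, p3=1, p4=4)
step 4: fire t4:  (p0=0, p1=2, p2=3, p3=1, p4=4) → (p0=1, p1=5, p2=2, p3=1, p4=4)
step 5: fire t4:  (p0=1, p1=5, p2=2, p3=1, p4=4) → (p0=2, p1=8, p2=1, p3=1, p4=4)
step 6: fire t3:  (p0=2, p1=8, p2=1, p3=1, p4=4) → (p0=2, p1=8, p2=2, p3=1, p4=4)

(p0=2, p1=8, p2=2, p3=1, p4=4)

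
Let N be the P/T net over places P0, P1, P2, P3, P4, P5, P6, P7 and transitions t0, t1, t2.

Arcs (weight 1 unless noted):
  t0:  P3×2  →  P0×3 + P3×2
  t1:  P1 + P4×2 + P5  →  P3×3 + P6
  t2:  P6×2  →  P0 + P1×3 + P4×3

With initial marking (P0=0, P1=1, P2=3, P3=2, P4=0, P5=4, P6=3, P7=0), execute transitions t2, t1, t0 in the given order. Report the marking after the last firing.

(P0=4, P1=3, P2=3, P3=5, P4=1, P5=3, P6=2, P7=0)

step 1: fire t2:  (P0=0, P1=1, P2=3, P3=2, P4=0, P5=4, P6=3, P7=0) → (P0=1, P1=4, P2=3, P3=2, P4=3, P5=4, P6=1, P7=0)
step 2: fire t1:  (P0=1, P1=4, P2=3, P3=2, P4=3, P5=4, P6=1, P7=0) → (P0=1, P1=3, P2=3, P3=5, P4=1, P5=3, P6=2, P7=0)
step 3: fire t0:  (P0=1, P1=3, P2=3, P3=5, P4=1, P5=3, P6=2, P7=0) → (P0=4, P1=3, P2=3, P3=5, P4=1, P5=3, P6=2, P7=0)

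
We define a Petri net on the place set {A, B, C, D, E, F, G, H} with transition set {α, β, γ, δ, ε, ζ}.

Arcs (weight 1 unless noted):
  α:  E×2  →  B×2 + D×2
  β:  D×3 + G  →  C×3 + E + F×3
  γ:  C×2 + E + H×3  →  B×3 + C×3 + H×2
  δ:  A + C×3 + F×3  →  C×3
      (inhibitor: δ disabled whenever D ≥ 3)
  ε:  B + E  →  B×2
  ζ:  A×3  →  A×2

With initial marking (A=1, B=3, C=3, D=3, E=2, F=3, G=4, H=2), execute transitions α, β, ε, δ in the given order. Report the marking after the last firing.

step 1: fire α:  (A=1, B=3, C=3, D=3, E=2, F=3, G=4, H=2) → (A=1, B=5, C=3, D=5, E=0, F=3, G=4, H=2)
step 2: fire β:  (A=1, B=5, C=3, D=5, E=0, F=3, G=4, H=2) → (A=1, B=5, C=6, D=2, E=1, F=6, G=3, H=2)
step 3: fire ε:  (A=1, B=5, C=6, D=2, E=1, F=6, G=3, H=2) → (A=1, B=6, C=6, D=2, E=0, F=6, G=3, H=2)
step 4: fire δ:  (A=1, B=6, C=6, D=2, E=0, F=6, G=3, H=2) → (A=0, B=6, C=6, D=2, E=0, F=3, G=3, H=2)

(A=0, B=6, C=6, D=2, E=0, F=3, G=3, H=2)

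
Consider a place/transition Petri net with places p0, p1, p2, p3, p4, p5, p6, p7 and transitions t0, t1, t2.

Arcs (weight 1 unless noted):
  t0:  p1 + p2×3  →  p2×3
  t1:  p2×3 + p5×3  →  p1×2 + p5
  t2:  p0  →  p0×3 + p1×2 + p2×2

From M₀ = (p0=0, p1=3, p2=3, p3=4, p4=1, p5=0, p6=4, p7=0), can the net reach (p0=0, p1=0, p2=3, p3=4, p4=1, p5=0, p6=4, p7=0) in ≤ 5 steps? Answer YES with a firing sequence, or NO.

YES — reachable via ⟨t0, t0, t0⟩ (3 firings)

step 1: fire t0:  (p0=0, p1=3, p2=3, p3=4, p4=1, p5=0, p6=4, p7=0) → (p0=0, p1=2, p2=3, p3=4, p4=1, p5=0, p6=4, p7=0)
step 2: fire t0:  (p0=0, p1=2, p2=3, p3=4, p4=1, p5=0, p6=4, p7=0) → (p0=0, p1=1, p2=3, p3=4, p4=1, p5=0, p6=4, p7=0)
step 3: fire t0:  (p0=0, p1=1, p2=3, p3=4, p4=1, p5=0, p6=4, p7=0) → (p0=0, p1=0, p2=3, p3=4, p4=1, p5=0, p6=4, p7=0)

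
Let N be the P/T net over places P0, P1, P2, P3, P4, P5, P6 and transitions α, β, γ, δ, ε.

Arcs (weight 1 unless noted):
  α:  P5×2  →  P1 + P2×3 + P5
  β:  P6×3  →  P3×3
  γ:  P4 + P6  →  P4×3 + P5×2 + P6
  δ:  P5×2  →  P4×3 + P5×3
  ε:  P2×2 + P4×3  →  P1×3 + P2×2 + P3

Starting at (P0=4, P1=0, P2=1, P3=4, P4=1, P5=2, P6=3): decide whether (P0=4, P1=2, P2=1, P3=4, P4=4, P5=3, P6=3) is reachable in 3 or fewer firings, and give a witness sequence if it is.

depth 0: 1 marking
depth 1: 5 markings reached so far
depth 2: 13 markings reached so far
depth 3: 29 markings reached so far
target is not among the 29 markings reachable within 3 steps

NO — not reachable within 3 firings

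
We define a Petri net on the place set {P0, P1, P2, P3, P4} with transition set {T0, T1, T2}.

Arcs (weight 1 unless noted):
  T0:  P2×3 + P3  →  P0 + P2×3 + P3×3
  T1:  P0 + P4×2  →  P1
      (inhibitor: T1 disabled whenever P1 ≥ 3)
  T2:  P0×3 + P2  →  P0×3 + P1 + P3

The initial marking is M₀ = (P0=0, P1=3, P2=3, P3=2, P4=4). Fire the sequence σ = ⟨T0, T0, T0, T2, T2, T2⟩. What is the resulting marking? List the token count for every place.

(P0=3, P1=6, P2=0, P3=11, P4=4)

step 1: fire T0:  (P0=0, P1=3, P2=3, P3=2, P4=4) → (P0=1, P1=3, P2=3, P3=4, P4=4)
step 2: fire T0:  (P0=1, P1=3, P2=3, P3=4, P4=4) → (P0=2, P1=3, P2=3, P3=6, P4=4)
step 3: fire T0:  (P0=2, P1=3, P2=3, P3=6, P4=4) → (P0=3, P1=3, P2=3, P3=8, P4=4)
step 4: fire T2:  (P0=3, P1=3, P2=3, P3=8, P4=4) → (P0=3, P1=4, P2=2, P3=9, P4=4)
step 5: fire T2:  (P0=3, P1=4, P2=2, P3=9, P4=4) → (P0=3, P1=5, P2=1, P3=10, P4=4)
step 6: fire T2:  (P0=3, P1=5, P2=1, P3=10, P4=4) → (P0=3, P1=6, P2=0, P3=11, P4=4)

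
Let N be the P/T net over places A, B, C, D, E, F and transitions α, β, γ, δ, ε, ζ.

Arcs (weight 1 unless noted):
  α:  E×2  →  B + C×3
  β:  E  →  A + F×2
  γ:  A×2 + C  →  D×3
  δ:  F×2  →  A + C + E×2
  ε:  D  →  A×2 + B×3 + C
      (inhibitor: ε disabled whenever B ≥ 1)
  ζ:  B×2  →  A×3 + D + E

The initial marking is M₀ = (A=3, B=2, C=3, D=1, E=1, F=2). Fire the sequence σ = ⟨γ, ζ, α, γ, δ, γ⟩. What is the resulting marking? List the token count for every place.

(A=1, B=1, C=4, D=11, E=2, F=0)

step 1: fire γ:  (A=3, B=2, C=3, D=1, E=1, F=2) → (A=1, B=2, C=2, D=4, E=1, F=2)
step 2: fire ζ:  (A=1, B=2, C=2, D=4, E=1, F=2) → (A=4, B=0, C=2, D=5, E=2, F=2)
step 3: fire α:  (A=4, B=0, C=2, D=5, E=2, F=2) → (A=4, B=1, C=5, D=5, E=0, F=2)
step 4: fire γ:  (A=4, B=1, C=5, D=5, E=0, F=2) → (A=2, B=1, C=4, D=8, E=0, F=2)
step 5: fire δ:  (A=2, B=1, C=4, D=8, E=0, F=2) → (A=3, B=1, C=5, D=8, E=2, F=0)
step 6: fire γ:  (A=3, B=1, C=5, D=8, E=2, F=0) → (A=1, B=1, C=4, D=11, E=2, F=0)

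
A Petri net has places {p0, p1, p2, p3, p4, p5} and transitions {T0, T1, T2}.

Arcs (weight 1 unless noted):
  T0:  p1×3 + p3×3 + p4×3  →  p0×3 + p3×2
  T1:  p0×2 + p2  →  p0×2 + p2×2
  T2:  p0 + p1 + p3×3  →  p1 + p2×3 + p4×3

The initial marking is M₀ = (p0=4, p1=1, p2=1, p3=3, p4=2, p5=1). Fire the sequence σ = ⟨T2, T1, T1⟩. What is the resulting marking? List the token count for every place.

step 1: fire T2:  (p0=4, p1=1, p2=1, p3=3, p4=2, p5=1) → (p0=3, p1=1, p2=4, p3=0, p4=5, p5=1)
step 2: fire T1:  (p0=3, p1=1, p2=4, p3=0, p4=5, p5=1) → (p0=3, p1=1, p2=5, p3=0, p4=5, p5=1)
step 3: fire T1:  (p0=3, p1=1, p2=5, p3=0, p4=5, p5=1) → (p0=3, p1=1, p2=6, p3=0, p4=5, p5=1)

(p0=3, p1=1, p2=6, p3=0, p4=5, p5=1)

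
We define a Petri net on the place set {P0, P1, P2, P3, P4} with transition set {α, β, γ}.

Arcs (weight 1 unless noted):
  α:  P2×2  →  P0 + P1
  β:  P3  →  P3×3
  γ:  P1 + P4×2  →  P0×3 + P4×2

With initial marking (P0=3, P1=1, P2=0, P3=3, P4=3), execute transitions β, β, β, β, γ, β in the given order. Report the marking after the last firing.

step 1: fire β:  (P0=3, P1=1, P2=0, P3=3, P4=3) → (P0=3, P1=1, P2=0, P3=5, P4=3)
step 2: fire β:  (P0=3, P1=1, P2=0, P3=5, P4=3) → (P0=3, P1=1, P2=0, P3=7, P4=3)
step 3: fire β:  (P0=3, P1=1, P2=0, P3=7, P4=3) → (P0=3, P1=1, P2=0, P3=9, P4=3)
step 4: fire β:  (P0=3, P1=1, P2=0, P3=9, P4=3) → (P0=3, P1=1, P2=0, P3=11, P4=3)
step 5: fire γ:  (P0=3, P1=1, P2=0, P3=11, P4=3) → (P0=6, P1=0, P2=0, P3=11, P4=3)
step 6: fire β:  (P0=6, P1=0, P2=0, P3=11, P4=3) → (P0=6, P1=0, P2=0, P3=13, P4=3)

(P0=6, P1=0, P2=0, P3=13, P4=3)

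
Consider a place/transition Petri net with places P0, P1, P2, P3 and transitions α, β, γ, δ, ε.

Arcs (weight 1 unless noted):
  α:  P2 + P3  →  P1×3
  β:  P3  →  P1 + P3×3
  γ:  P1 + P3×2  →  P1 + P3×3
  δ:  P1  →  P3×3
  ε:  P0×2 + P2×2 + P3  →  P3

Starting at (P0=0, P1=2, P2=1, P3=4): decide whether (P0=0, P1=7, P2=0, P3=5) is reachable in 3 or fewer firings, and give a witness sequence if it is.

NO — not reachable within 3 firings

depth 0: 1 marking
depth 1: 5 markings reached so far
depth 2: 14 markings reached so far
depth 3: 29 markings reached so far
target is not among the 29 markings reachable within 3 steps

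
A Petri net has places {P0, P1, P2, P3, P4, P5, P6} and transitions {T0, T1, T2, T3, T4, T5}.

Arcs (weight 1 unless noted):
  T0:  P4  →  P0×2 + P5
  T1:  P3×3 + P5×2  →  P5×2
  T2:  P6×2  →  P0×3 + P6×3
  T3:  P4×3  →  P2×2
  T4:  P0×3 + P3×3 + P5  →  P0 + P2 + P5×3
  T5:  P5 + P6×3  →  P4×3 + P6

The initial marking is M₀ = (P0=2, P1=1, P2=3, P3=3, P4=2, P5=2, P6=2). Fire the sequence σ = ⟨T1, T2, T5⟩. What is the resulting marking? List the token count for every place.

step 1: fire T1:  (P0=2, P1=1, P2=3, P3=3, P4=2, P5=2, P6=2) → (P0=2, P1=1, P2=3, P3=0, P4=2, P5=2, P6=2)
step 2: fire T2:  (P0=2, P1=1, P2=3, P3=0, P4=2, P5=2, P6=2) → (P0=5, P1=1, P2=3, P3=0, P4=2, P5=2, P6=3)
step 3: fire T5:  (P0=5, P1=1, P2=3, P3=0, P4=2, P5=2, P6=3) → (P0=5, P1=1, P2=3, P3=0, P4=5, P5=1, P6=1)

(P0=5, P1=1, P2=3, P3=0, P4=5, P5=1, P6=1)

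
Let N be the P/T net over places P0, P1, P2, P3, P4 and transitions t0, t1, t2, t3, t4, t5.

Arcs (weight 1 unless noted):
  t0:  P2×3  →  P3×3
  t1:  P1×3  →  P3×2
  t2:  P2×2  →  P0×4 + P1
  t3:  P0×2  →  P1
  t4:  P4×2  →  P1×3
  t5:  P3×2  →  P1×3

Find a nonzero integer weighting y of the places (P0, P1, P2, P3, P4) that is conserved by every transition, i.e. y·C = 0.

Incidence matrix C (rows=places, cols=transitions):
       t0   t1   t2   t3   t4   t5
   P0   0    0    4   -2    0    0
   P1   0   -3    1    1    3    3
   P2  -3    0   -2    0    0    0
   P3   3    2    0    0    0   -2
   P4   0    0    0    0   -2    0

Candidate y = [1, 2, 3, 3, 3]; check y·C column-wise:
  col t0: 1·0 + 2·0 + 3·-3 + 3·3 + 3·0 = 0
  col t1: 1·0 + 2·-3 + 3·0 + 3·2 + 3·0 = 0
  col t2: 1·4 + 2·1 + 3·-2 + 3·0 + 3·0 = 0
  col t3: 1·-2 + 2·1 + 3·0 + 3·0 + 3·0 = 0
  col t4: 1·0 + 2·3 + 3·0 + 3·0 + 3·-2 = 0
  col t5: 1·0 + 2·3 + 3·0 + 3·-2 + 3·0 = 0

y = (P0:1, P1:2, P2:3, P3:3, P4:3)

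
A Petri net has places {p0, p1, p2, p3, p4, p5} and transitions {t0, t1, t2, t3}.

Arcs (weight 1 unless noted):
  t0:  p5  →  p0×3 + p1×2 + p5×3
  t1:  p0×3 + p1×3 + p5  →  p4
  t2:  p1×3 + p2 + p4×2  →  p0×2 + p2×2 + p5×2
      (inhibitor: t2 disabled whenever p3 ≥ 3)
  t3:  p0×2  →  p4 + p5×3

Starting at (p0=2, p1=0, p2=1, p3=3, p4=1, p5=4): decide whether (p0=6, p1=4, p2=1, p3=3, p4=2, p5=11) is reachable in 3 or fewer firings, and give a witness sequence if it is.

YES — reachable via ⟨t0, t0, t3⟩ (3 firings)

step 1: fire t0:  (p0=2, p1=0, p2=1, p3=3, p4=1, p5=4) → (p0=5, p1=2, p2=1, p3=3, p4=1, p5=6)
step 2: fire t0:  (p0=5, p1=2, p2=1, p3=3, p4=1, p5=6) → (p0=8, p1=4, p2=1, p3=3, p4=1, p5=8)
step 3: fire t3:  (p0=8, p1=4, p2=1, p3=3, p4=1, p5=8) → (p0=6, p1=4, p2=1, p3=3, p4=2, p5=11)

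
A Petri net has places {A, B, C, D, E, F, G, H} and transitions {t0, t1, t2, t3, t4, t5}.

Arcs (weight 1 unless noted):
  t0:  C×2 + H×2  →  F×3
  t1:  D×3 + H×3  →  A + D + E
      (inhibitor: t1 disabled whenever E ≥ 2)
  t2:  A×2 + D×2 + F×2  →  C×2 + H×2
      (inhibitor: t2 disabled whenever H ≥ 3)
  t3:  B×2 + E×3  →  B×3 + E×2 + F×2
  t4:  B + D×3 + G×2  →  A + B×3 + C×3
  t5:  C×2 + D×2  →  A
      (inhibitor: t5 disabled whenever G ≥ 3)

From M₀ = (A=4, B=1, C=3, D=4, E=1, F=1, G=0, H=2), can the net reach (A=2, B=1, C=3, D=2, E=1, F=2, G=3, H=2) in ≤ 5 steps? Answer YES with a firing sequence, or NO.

depth 0: 1 marking
depth 1: 3 markings reached so far
depth 2: 4 markings reached so far
depth 3: 7 markings reached so far
depth 4: 8 markings reached so far
depth 5: 9 markings reached so far
target is not among the 9 markings reachable within 5 steps

NO — not reachable within 5 firings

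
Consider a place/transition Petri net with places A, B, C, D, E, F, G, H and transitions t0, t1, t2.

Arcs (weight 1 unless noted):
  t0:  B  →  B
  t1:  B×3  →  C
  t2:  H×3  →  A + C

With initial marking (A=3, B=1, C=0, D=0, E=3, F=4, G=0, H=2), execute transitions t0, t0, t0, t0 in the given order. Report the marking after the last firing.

step 1: fire t0:  (A=3, B=1, C=0, D=0, E=3, F=4, G=0, H=2) → (A=3, B=1, C=0, D=0, E=3, F=4, G=0, H=2)
step 2: fire t0:  (A=3, B=1, C=0, D=0, E=3, F=4, G=0, H=2) → (A=3, B=1, C=0, D=0, E=3, F=4, G=0, H=2)
step 3: fire t0:  (A=3, B=1, C=0, D=0, E=3, F=4, G=0, H=2) → (A=3, B=1, C=0, D=0, E=3, F=4, G=0, H=2)
step 4: fire t0:  (A=3, B=1, C=0, D=0, E=3, F=4, G=0, H=2) → (A=3, B=1, C=0, D=0, E=3, F=4, G=0, H=2)

(A=3, B=1, C=0, D=0, E=3, F=4, G=0, H=2)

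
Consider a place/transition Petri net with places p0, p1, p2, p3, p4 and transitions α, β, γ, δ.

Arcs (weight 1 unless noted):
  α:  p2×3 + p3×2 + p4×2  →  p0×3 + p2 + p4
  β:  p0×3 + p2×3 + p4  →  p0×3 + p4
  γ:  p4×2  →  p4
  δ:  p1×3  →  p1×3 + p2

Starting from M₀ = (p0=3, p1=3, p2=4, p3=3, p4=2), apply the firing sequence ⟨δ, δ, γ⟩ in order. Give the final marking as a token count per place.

(p0=3, p1=3, p2=6, p3=3, p4=1)

step 1: fire δ:  (p0=3, p1=3, p2=4, p3=3, p4=2) → (p0=3, p1=3, p2=5, p3=3, p4=2)
step 2: fire δ:  (p0=3, p1=3, p2=5, p3=3, p4=2) → (p0=3, p1=3, p2=6, p3=3, p4=2)
step 3: fire γ:  (p0=3, p1=3, p2=6, p3=3, p4=2) → (p0=3, p1=3, p2=6, p3=3, p4=1)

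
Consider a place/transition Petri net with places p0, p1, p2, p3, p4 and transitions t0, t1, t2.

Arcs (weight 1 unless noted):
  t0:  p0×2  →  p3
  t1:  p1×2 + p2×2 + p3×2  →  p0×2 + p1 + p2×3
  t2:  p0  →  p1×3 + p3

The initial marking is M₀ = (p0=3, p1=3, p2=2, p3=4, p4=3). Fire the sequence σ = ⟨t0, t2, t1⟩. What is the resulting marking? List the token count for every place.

step 1: fire t0:  (p0=3, p1=3, p2=2, p3=4, p4=3) → (p0=1, p1=3, p2=2, p3=5, p4=3)
step 2: fire t2:  (p0=1, p1=3, p2=2, p3=5, p4=3) → (p0=0, p1=6, p2=2, p3=6, p4=3)
step 3: fire t1:  (p0=0, p1=6, p2=2, p3=6, p4=3) → (p0=2, p1=5, p2=3, p3=4, p4=3)

(p0=2, p1=5, p2=3, p3=4, p4=3)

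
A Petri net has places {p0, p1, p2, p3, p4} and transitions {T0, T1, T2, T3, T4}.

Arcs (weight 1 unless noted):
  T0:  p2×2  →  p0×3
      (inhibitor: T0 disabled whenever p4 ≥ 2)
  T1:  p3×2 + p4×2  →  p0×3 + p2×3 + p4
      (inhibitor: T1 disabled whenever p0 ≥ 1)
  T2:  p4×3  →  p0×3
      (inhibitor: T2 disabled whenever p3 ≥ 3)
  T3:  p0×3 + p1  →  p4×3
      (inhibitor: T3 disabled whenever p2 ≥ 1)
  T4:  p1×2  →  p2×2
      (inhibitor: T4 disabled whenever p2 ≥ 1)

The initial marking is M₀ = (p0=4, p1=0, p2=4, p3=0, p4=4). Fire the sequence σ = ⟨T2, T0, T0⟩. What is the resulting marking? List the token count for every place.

step 1: fire T2:  (p0=4, p1=0, p2=4, p3=0, p4=4) → (p0=7, p1=0, p2=4, p3=0, p4=1)
step 2: fire T0:  (p0=7, p1=0, p2=4, p3=0, p4=1) → (p0=10, p1=0, p2=2, p3=0, p4=1)
step 3: fire T0:  (p0=10, p1=0, p2=2, p3=0, p4=1) → (p0=13, p1=0, p2=0, p3=0, p4=1)

(p0=13, p1=0, p2=0, p3=0, p4=1)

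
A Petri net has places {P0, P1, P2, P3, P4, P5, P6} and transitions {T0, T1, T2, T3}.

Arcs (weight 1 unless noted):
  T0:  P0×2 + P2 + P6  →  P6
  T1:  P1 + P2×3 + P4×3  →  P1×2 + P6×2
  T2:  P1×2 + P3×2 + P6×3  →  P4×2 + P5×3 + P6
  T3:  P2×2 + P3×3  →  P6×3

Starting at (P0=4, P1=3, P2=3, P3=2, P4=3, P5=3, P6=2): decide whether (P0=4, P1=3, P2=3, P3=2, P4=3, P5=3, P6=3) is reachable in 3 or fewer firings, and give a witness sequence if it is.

depth 0: 1 marking
depth 1: 3 markings reached so far
depth 2: 5 markings reached so far
depth 3: 5 markings reached so far
(frontier empty at depth 3; search complete)
target is not among the 5 markings reachable within 3 steps

NO — not reachable within 3 firings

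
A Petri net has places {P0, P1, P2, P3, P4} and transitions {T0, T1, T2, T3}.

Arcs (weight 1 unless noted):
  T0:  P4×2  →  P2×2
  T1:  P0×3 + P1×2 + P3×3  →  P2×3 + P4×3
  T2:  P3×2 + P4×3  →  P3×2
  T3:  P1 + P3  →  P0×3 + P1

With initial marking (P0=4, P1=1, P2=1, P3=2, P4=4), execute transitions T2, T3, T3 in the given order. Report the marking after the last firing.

(P0=10, P1=1, P2=1, P3=0, P4=1)

step 1: fire T2:  (P0=4, P1=1, P2=1, P3=2, P4=4) → (P0=4, P1=1, P2=1, P3=2, P4=1)
step 2: fire T3:  (P0=4, P1=1, P2=1, P3=2, P4=1) → (P0=7, P1=1, P2=1, P3=1, P4=1)
step 3: fire T3:  (P0=7, P1=1, P2=1, P3=1, P4=1) → (P0=10, P1=1, P2=1, P3=0, P4=1)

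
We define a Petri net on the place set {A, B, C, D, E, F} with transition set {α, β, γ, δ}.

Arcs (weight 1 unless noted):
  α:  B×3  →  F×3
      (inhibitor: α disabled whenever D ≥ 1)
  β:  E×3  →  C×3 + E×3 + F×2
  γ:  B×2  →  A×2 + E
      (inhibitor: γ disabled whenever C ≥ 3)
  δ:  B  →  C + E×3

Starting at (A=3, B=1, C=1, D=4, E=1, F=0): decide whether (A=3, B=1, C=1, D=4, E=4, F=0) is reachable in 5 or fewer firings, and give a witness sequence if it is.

NO — not reachable within 5 firings

depth 0: 1 marking
depth 1: 2 markings reached so far
depth 2: 3 markings reached so far
depth 3: 4 markings reached so far
depth 4: 5 markings reached so far
depth 5: 6 markings reached so far
target is not among the 6 markings reachable within 5 steps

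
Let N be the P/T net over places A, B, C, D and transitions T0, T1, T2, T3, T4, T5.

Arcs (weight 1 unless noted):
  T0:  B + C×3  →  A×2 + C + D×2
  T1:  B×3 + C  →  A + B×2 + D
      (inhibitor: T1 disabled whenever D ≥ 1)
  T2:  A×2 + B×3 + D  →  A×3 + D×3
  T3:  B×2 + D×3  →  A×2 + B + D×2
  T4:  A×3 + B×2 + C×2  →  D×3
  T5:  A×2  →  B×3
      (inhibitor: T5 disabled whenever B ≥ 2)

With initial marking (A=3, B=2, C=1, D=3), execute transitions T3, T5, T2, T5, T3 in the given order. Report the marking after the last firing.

(A=4, B=3, C=1, D=3)

step 1: fire T3:  (A=3, B=2, C=1, D=3) → (A=5, B=1, C=1, D=2)
step 2: fire T5:  (A=5, B=1, C=1, D=2) → (A=3, B=4, C=1, D=2)
step 3: fire T2:  (A=3, B=4, C=1, D=2) → (A=4, B=1, C=1, D=4)
step 4: fire T5:  (A=4, B=1, C=1, D=4) → (A=2, B=4, C=1, D=4)
step 5: fire T3:  (A=2, B=4, C=1, D=4) → (A=4, B=3, C=1, D=3)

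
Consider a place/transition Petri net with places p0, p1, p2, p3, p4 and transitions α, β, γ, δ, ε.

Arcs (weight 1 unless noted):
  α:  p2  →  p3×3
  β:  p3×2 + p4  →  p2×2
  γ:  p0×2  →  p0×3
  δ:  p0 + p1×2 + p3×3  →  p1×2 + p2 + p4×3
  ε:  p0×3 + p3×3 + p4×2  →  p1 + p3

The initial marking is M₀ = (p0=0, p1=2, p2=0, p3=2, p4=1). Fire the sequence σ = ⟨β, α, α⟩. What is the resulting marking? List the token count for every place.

(p0=0, p1=2, p2=0, p3=6, p4=0)

step 1: fire β:  (p0=0, p1=2, p2=0, p3=2, p4=1) → (p0=0, p1=2, p2=2, p3=0, p4=0)
step 2: fire α:  (p0=0, p1=2, p2=2, p3=0, p4=0) → (p0=0, p1=2, p2=1, p3=3, p4=0)
step 3: fire α:  (p0=0, p1=2, p2=1, p3=3, p4=0) → (p0=0, p1=2, p2=0, p3=6, p4=0)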